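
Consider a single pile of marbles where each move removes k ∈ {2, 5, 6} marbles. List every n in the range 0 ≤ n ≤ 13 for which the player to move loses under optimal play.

0, 1, 4, 8, 11, 12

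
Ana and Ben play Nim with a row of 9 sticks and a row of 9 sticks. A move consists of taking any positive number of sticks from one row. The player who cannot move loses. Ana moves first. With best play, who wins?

Ben wins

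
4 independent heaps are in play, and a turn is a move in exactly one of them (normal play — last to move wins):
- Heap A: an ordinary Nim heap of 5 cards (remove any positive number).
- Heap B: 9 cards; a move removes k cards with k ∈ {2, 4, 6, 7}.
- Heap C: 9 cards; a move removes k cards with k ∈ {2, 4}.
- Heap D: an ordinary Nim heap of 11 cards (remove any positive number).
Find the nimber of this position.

Heap A is a plain Nim heap of size 5, so its Grundy value is 5.
Grundy values for heap B (subtraction set {2, 4, 6, 7}):
k:     0  1  2  3  4  5  6  7  8  9
g(k):  0  0  1  1  2  2  3  3  4  0
So g(9) = 0.
Build the Grundy sequence for heap C with g(k) = mex{g(k−s) : s ∈ {2, 4}, s ≤ k}:
k:     0  1  2  3  4  5  6  7  8  9
g(k):  0  0  1  1  2  2  0  0  1  1
So g(9) = 1.
Heap D is a plain Nim heap of size 11, so its Grundy value is 11.
The value of a disjunctive sum is the nim-sum of the parts.
Combined value = 5 XOR 0 XOR 1 XOR 11 = 15.

15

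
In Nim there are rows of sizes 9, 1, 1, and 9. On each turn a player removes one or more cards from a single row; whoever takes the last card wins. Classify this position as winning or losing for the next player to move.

Losing position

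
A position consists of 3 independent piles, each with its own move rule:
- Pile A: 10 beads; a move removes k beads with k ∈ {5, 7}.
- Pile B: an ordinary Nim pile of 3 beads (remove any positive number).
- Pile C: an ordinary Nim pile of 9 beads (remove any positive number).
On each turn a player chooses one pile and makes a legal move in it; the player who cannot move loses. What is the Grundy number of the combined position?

8

Build the Grundy sequence for pile A with g(k) = mex{g(k−s) : s ∈ {5, 7}, s ≤ k}:
g(0) = mex{} = 0
g(1) = mex{} = 0
g(2) = mex{} = 0
g(3) = mex{} = 0
g(4) = mex{} = 0
g(5) = mex{0} = 1
g(6) = mex{0} = 1
g(7) = mex{0} = 1
g(8) = mex{0} = 1
g(9) = mex{0} = 1
g(10) = mex{0,1} = 2
So g(10) = 2.
Pile B is a plain Nim pile of size 3, so its Grundy value is 3.
Pile C is a plain Nim pile of size 9, so its Grundy value is 9.
By the Sprague-Grundy theorem, the Grundy value of a sum of independent games is the XOR of the component values.
Combined value = 2 XOR 3 XOR 9 = 8.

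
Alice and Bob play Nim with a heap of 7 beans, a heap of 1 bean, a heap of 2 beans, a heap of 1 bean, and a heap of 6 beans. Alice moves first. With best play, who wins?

Nim-sum: 7 ^ 1 ^ 2 ^ 1 ^ 6 = 3.
The nim-sum is 3 ≠ 0, so this is an N-position: the player to move can win; Alice has a winning move.

Alice wins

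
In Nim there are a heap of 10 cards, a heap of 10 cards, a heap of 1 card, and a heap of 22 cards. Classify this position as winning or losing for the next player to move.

Winning position

Nim-sum: 10 ^ 10 ^ 1 ^ 22 = 23.
The nim-sum is 23 ≠ 0, so this is an N-position: the player to move can win.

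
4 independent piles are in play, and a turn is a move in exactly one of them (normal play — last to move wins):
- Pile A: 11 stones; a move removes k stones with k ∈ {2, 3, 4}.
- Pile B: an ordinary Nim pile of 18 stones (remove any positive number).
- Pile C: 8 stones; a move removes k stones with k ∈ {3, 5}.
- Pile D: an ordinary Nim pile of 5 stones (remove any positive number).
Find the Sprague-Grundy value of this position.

Build the Grundy sequence for pile A with g(k) = mex{g(k−s) : s ∈ {2, 3, 4}, s ≤ k}:
g(0) = mex{} = 0
g(1) = mex{} = 0
g(2) = mex{0} = 1
g(3) = mex{0} = 1
g(4) = mex{0,1} = 2
g(5) = mex{0,1} = 2
g(6) = mex{1,2} = 0
g(7) = mex{1,2} = 0
g(8) = mex{0,2} = 1
g(9) = mex{0,2} = 1
g(10) = mex{0,1} = 2
g(11) = mex{0,1} = 2
So g(11) = 2.
Pile B is a plain Nim pile of size 18, so its Grundy value is 18.
Grundy values for pile C (subtraction set {3, 5}):
g(0) = mex{} = 0
g(1) = mex{} = 0
g(2) = mex{} = 0
g(3) = mex{0} = 1
g(4) = mex{0} = 1
g(5) = mex{0} = 1
g(6) = mex{0,1} = 2
g(7) = mex{0,1} = 2
g(8) = mex{1} = 0
So g(8) = 0.
Pile D is a plain Nim pile of size 5, so its Grundy value is 5.
By the Sprague-Grundy theorem, the Grundy value of a sum of independent games is the XOR of the component values.
Combined value = 2 XOR 18 XOR 0 XOR 5 = 21.

21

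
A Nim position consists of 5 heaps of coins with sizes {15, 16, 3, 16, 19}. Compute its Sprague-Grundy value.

Compute the nim-sum pairwise:
15 ^ 16 = 31
31 ^ 3 = 28
28 ^ 16 = 12
12 ^ 19 = 31

31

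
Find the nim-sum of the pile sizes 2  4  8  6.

8

Nim-sum: 2 ^ 4 ^ 8 ^ 6 = 8.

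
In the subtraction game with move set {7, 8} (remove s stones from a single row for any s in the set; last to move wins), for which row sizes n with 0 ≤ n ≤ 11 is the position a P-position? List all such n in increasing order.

0, 1, 2, 3, 4, 5, 6

Compute g(0), g(1), … for moves {7, 8}:
g(0) = mex{} = 0
g(1) = mex{} = 0
g(2) = mex{} = 0
g(3) = mex{} = 0
g(4) = mex{} = 0
g(5) = mex{} = 0
g(6) = mex{} = 0
g(7) = mex{0} = 1
g(8) = mex{0} = 1
g(9) = mex{0} = 1
g(10) = mex{0} = 1
g(11) = mex{0} = 1
The P-positions (g = 0) in 0..11 are 0, 1, 2, 3, 4, 5, 6.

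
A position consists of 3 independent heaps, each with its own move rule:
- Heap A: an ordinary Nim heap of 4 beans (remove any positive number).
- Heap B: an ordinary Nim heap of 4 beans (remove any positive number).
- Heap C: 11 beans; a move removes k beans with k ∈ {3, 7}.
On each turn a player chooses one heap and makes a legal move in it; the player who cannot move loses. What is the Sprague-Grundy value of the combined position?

0

Heap A is a plain Nim heap of size 4, so its Grundy value is 4.
Heap B is a plain Nim heap of size 4, so its Grundy value is 4.
Build the Grundy sequence for heap C with g(k) = mex{g(k−s) : s ∈ {3, 7}, s ≤ k}:
g(0) = mex{} = 0
g(1) = mex{} = 0
g(2) = mex{} = 0
g(3) = mex{0} = 1
g(4) = mex{0} = 1
g(5) = mex{0} = 1
g(6) = mex{1} = 0
g(7) = mex{0,1} = 2
g(8) = mex{0,1} = 2
g(9) = mex{0} = 1
g(10) = mex{1,2} = 0
g(11) = mex{1,2} = 0
So g(11) = 0.
By the Sprague-Grundy theorem, the Grundy value of a sum of independent games is the XOR of the component values.
Combined value = 4 ⊕ 4 ⊕ 0 = 0.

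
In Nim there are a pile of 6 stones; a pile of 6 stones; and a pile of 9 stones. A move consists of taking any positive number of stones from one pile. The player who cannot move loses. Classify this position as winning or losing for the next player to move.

Winning position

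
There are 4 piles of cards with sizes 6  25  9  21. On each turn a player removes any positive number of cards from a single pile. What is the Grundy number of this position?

3

Compute the nim-sum pairwise:
6 ^ 25 = 31
31 ^ 9 = 22
22 ^ 21 = 3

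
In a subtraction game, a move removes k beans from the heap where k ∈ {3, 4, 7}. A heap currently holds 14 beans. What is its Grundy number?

1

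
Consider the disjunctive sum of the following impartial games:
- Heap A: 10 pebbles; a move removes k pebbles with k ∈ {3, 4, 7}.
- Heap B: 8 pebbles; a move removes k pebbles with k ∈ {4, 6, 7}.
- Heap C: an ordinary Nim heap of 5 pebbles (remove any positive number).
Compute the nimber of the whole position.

7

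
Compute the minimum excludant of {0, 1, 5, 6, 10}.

2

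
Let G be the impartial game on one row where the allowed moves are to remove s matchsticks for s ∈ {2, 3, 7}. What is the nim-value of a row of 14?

2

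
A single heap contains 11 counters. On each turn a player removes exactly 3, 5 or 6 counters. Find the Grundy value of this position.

0

Grundy values for subtraction set {3, 5, 6}:
k:     0  1  2  3  4  5  6  7  8  9 10 11
g(k):  0  0  0  1  1  1  2  2  2  0  0  0
So g(11) = 0.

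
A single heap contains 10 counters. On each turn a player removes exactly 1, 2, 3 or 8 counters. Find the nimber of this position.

1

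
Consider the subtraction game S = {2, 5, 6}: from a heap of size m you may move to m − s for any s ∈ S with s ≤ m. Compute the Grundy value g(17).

Grundy values for subtraction set {2, 5, 6}:
k:     0  1  2  3  4  5  6  7  8  9 10 11 12 13 14 15 16 17
g(k):  0  0  1  1  0  2  1  3  0  2  1  0  0  1  1  0  2  1
So g(17) = 1.

1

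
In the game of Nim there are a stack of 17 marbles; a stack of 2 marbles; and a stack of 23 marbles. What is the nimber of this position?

Compute the nim-sum pairwise:
17 ⊕ 2 = 19
19 ⊕ 23 = 4

4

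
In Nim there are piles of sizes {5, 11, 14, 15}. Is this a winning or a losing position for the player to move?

Winning position

Compute the nim-sum pairwise:
5 XOR 11 = 14
14 XOR 14 = 0
0 XOR 15 = 15
The nim-sum is 15 ≠ 0, so this is an N-position: the player to move can win.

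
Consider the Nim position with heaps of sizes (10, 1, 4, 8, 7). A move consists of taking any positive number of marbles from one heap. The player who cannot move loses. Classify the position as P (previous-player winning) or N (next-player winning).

In binary:
  1010  (10)
  0001  (1)
  0100  (4)
  1000  (8)
  0111  (7)
  ----
  0000  (0)
The nim-sum is 0, so this is a P-position: the player to move is in a losing position under optimal play.

P-position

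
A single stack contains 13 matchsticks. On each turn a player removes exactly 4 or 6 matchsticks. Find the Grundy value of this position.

0

Grundy values for subtraction set {4, 6}:
k:     0  1  2  3  4  5  6  7  8  9 10 11 12 13
g(k):  0  0  0  0  1  1  1  1  2  2  0  0  0  0
So g(13) = 0.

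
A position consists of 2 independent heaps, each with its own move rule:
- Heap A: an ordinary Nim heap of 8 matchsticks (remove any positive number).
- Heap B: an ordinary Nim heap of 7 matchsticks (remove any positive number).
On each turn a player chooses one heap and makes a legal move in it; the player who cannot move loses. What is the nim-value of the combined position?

15

Heap A is a plain Nim heap of size 8, so its Grundy value is 8.
Heap B is a plain Nim heap of size 7, so its Grundy value is 7.
By the Sprague-Grundy theorem, the Grundy value of a sum of independent games is the XOR of the component values.
Combined value = 8 ⊕ 7 = 15.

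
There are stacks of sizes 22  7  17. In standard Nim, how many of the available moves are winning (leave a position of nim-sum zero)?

0

Nim-sum: 22 ^ 7 ^ 17 = 0.
The nim-sum is already 0, so every move leaves a nonzero nim-sum — there are no winning moves.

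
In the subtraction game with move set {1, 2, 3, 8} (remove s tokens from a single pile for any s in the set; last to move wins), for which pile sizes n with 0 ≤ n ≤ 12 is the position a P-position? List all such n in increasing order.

0, 4, 9

Build the Grundy sequence with g(k) = mex{g(k−s) : s ∈ {1, 2, 3, 8}, s ≤ k}:
g(0) = mex{} = 0
g(1) = mex{0} = 1
g(2) = mex{0,1} = 2
g(3) = mex{0,1,2} = 3
g(4) = mex{1,2,3} = 0
g(5) = mex{0,2,3} = 1
g(6) = mex{0,1,3} = 2
g(7) = mex{0,1,2} = 3
g(8) = mex{0,1,2,3} = 4
g(9) = mex{1,2,3,4} = 0
g(10) = mex{0,2,3,4} = 1
g(11) = mex{0,1,3,4} = 2
g(12) = mex{0,1,2} = 3
The P-positions (g = 0) in 0..12 are 0, 4, 9.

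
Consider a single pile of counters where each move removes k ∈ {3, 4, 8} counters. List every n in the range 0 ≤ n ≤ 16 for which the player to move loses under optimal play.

0, 1, 2, 7, 12, 13, 14

Grundy values for subtraction set {3, 4, 8}:
k:     0  1  2  3  4  5  6  7  8  9 10 11 12 13 14 15 16
g(k):  0  0  0  1  1  1  2  0  2  3  1  3  0  0  0  1  1
The P-positions (g = 0) in 0..16 are 0, 1, 2, 7, 12, 13, 14.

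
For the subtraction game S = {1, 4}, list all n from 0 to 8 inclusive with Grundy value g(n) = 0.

Compute g(0), g(1), … for moves {1, 4}:
k:     0  1  2  3  4  5  6  7  8
g(k):  0  1  0  1  2  0  1  0  1
The P-positions (g = 0) in 0..8 are 0, 2, 5, 7.

0, 2, 5, 7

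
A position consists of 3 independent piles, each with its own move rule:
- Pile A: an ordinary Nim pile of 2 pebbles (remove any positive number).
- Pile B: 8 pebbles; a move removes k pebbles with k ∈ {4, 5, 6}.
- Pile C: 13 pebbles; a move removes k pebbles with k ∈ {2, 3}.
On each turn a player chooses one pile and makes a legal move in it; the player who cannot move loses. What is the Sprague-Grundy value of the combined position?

Pile A is a plain Nim pile of size 2, so its Grundy value is 2.
For pile B, compute g(0), g(1), … with moves {4, 5, 6}:
k:     0  1  2  3  4  5  6  7  8
g(k):  0  0  0  0  1  1  1  1  2
So g(8) = 2.
For pile C, compute g(0), g(1), … with moves {2, 3}:
g(0) = mex{} = 0
g(1) = mex{} = 0
g(2) = mex{0} = 1
g(3) = mex{0} = 1
g(4) = mex{0,1} = 2
g(5) = mex{1} = 0
g(6) = mex{1,2} = 0
g(7) = mex{0,2} = 1
g(8) = mex{0} = 1
g(9) = mex{0,1} = 2
g(10) = mex{1} = 0
g(11) = mex{1,2} = 0
g(12) = mex{0,2} = 1
g(13) = mex{0} = 1
So g(13) = 1.
By the Sprague-Grundy theorem, the Grundy value of a sum of independent games is the XOR of the component values.
Combined value = 2 XOR 2 XOR 1 = 1.

1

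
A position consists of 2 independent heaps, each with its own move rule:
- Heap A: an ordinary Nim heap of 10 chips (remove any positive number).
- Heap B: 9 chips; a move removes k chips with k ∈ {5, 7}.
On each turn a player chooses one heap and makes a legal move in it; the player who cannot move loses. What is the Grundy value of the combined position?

11

Heap A is a plain Nim heap of size 10, so its Grundy value is 10.
Grundy values for heap B (subtraction set {5, 7}):
k:     0  1  2  3  4  5  6  7  8  9
g(k):  0  0  0  0  0  1  1  1  1  1
So g(9) = 1.
The value of a disjunctive sum is the nim-sum of the parts.
Combined value = 10 XOR 1 = 11.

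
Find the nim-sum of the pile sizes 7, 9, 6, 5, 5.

Nim-sum: 7 ^ 9 ^ 6 ^ 5 ^ 5 = 8.

8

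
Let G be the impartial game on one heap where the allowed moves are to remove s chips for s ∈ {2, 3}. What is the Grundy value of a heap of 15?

Compute g(0), g(1), … for moves {2, 3}:
k:     0  1  2  3  4  5  6  7  8  9 10 11 12 13 14 15
g(k):  0  0  1  1  2  0  0  1  1  2  0  0  1  1  2  0
So g(15) = 0.

0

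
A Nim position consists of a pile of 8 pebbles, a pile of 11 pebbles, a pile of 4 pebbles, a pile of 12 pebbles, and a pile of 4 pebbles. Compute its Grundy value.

15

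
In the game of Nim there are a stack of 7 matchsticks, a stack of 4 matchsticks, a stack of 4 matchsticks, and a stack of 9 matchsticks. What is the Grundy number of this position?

Bitwise XOR of the heap sizes:
  0111  (7)
  0100  (4)
  0100  (4)
  1001  (9)
  ----
  1110  (14)

14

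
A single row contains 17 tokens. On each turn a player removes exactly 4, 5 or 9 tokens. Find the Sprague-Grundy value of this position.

Build the Grundy sequence with g(k) = mex{g(k−s) : s ∈ {4, 5, 9}, s ≤ k}:
k:     0  1  2  3  4  5  6  7  8  9 10 11 12 13 14 15 16 17
g(k):  0  0  0  0  1  1  1  1  2  2  2  2  3  0  0  0  0  1
So g(17) = 1.

1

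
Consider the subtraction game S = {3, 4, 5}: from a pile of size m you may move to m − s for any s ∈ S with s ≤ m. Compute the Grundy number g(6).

Build the Grundy sequence with g(k) = mex{g(k−s) : s ∈ {3, 4, 5}, s ≤ k}:
k:     0  1  2  3  4  5  6
g(k):  0  0  0  1  1  1  2
So g(6) = 2.

2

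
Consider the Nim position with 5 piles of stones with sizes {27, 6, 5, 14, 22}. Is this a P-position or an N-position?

P-position

Compute the nim-sum pairwise:
27 XOR 6 = 29
29 XOR 5 = 24
24 XOR 14 = 22
22 XOR 22 = 0
The nim-sum is 0, so this is a P-position: the player to move is in a losing position under optimal play.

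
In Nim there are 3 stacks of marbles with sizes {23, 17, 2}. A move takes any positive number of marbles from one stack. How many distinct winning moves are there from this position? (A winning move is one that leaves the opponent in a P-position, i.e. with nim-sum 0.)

Compute the nim-sum pairwise:
23 ^ 17 = 6
6 ^ 2 = 4
The overall nim-sum is X = 4. A stack of size p has a winning move iff p XOR X < p (reduce it to p XOR X).
  23: 23 XOR 4 = 19 < 23 — winning move (to 19).
  17: 17 XOR 4 = 21 ≥ 17 — no move.
  2: 2 XOR 4 = 6 ≥ 2 — no move.
That gives 1 winning move.

1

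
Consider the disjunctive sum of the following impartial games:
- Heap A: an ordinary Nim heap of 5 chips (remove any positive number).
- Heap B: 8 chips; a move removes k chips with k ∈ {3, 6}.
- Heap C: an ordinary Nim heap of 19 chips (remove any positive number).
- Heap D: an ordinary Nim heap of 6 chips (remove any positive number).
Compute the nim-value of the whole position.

Heap A is a plain Nim heap of size 5, so its Grundy value is 5.
Build the Grundy sequence for heap B with g(k) = mex{g(k−s) : s ∈ {3, 6}, s ≤ k}:
g(0) = mex{} = 0
g(1) = mex{} = 0
g(2) = mex{} = 0
g(3) = mex{0} = 1
g(4) = mex{0} = 1
g(5) = mex{0} = 1
g(6) = mex{0,1} = 2
g(7) = mex{0,1} = 2
g(8) = mex{0,1} = 2
So g(8) = 2.
Heap C is a plain Nim heap of size 19, so its Grundy value is 19.
Heap D is a plain Nim heap of size 6, so its Grundy value is 6.
By the Sprague-Grundy theorem, the Grundy value of a sum of independent games is the XOR of the component values.
Combined value = 5 ⊕ 2 ⊕ 19 ⊕ 6 = 18.

18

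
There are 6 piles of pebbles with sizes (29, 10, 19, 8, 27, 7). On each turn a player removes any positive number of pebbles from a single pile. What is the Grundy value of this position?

16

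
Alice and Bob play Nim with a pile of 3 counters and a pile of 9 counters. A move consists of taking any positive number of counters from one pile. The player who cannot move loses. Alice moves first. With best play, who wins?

Compute the nim-sum pairwise:
3 XOR 9 = 10
The nim-sum is 10 ≠ 0, so this is an N-position: the player to move can win; Alice has a winning move.

Alice wins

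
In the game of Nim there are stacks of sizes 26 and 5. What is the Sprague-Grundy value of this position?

Write each in binary and XOR column by column:
  11010  (26)
  00101  (5)
  -----
  11111  (31)

31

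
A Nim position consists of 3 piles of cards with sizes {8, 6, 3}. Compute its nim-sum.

13

Write each in binary and XOR column by column:
  1000  (8)
  0110  (6)
  0011  (3)
  ----
  1101  (13)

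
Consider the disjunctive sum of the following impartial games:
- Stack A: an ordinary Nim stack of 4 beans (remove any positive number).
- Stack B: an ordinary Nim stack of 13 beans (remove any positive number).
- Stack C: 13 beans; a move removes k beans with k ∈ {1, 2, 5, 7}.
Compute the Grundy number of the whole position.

8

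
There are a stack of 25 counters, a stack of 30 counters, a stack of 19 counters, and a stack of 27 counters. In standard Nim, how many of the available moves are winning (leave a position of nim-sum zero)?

3

Compute the nim-sum pairwise:
25 ⊕ 30 = 7
7 ⊕ 19 = 20
20 ⊕ 27 = 15
The overall nim-sum is X = 15. A stack of size p has a winning move iff p XOR X < p (reduce it to p XOR X).
  25: 25 XOR 15 = 22 < 25 — winning move (to 22).
  30: 30 XOR 15 = 17 < 30 — winning move (to 17).
  19: 19 XOR 15 = 28 ≥ 19 — no move.
  27: 27 XOR 15 = 20 < 27 — winning move (to 20).
That gives 3 winning moves.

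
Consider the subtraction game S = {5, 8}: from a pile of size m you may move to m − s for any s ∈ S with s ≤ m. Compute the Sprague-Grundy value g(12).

2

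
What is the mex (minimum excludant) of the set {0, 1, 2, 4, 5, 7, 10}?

The values 0, 1, 2 are all present; 3 is the first non-negative integer missing from the set.

3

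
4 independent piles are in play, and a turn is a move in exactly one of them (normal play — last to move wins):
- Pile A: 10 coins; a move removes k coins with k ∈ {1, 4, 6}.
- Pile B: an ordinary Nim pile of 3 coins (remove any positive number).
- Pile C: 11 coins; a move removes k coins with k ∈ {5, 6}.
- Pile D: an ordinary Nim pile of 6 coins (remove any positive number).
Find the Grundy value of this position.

5

Build the Grundy sequence for pile A with g(k) = mex{g(k−s) : s ∈ {1, 4, 6}, s ≤ k}:
g(0) = mex{} = 0
g(1) = mex{0} = 1
g(2) = mex{1} = 0
g(3) = mex{0} = 1
g(4) = mex{0,1} = 2
g(5) = mex{1,2} = 0
g(6) = mex{0} = 1
g(7) = mex{1} = 0
g(8) = mex{0,2} = 1
g(9) = mex{0,1} = 2
g(10) = mex{1,2} = 0
So g(10) = 0.
Pile B is a plain Nim pile of size 3, so its Grundy value is 3.
Grundy values for pile C (subtraction set {5, 6}):
g(0) = mex{} = 0
g(1) = mex{} = 0
g(2) = mex{} = 0
g(3) = mex{} = 0
g(4) = mex{} = 0
g(5) = mex{0} = 1
g(6) = mex{0} = 1
g(7) = mex{0} = 1
g(8) = mex{0} = 1
g(9) = mex{0} = 1
g(10) = mex{0,1} = 2
g(11) = mex{1} = 0
So g(11) = 0.
Pile D is a plain Nim pile of size 6, so its Grundy value is 6.
By the Sprague-Grundy theorem, the Grundy value of a sum of independent games is the XOR of the component values.
Combined value = 0 ⊕ 3 ⊕ 0 ⊕ 6 = 5.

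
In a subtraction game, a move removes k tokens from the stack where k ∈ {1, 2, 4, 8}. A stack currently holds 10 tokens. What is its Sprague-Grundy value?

1

Grundy values for subtraction set {1, 2, 4, 8}:
g(0) = mex{} = 0
g(1) = mex{0} = 1
g(2) = mex{0,1} = 2
g(3) = mex{1,2} = 0
g(4) = mex{0,2} = 1
g(5) = mex{0,1} = 2
g(6) = mex{1,2} = 0
g(7) = mex{0,2} = 1
g(8) = mex{0,1} = 2
g(9) = mex{1,2} = 0
g(10) = mex{0,2} = 1
So g(10) = 1.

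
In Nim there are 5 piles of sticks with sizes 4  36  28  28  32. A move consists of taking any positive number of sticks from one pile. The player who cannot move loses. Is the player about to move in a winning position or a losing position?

Losing position

Nim-sum: 4 XOR 36 XOR 28 XOR 28 XOR 32 = 0.
The nim-sum is 0, so this is a P-position: the player to move is in a losing position under optimal play.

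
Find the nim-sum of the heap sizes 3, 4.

In binary:
  011  (3)
  100  (4)
  ---
  111  (7)

7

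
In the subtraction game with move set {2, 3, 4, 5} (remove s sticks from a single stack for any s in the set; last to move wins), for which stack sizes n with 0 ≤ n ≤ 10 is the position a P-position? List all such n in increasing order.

0, 1, 7, 8

Build the Grundy sequence with g(k) = mex{g(k−s) : s ∈ {2, 3, 4, 5}, s ≤ k}:
k:     0  1  2  3  4  5  6  7  8  9 10
g(k):  0  0  1  1  2  2  3  0  0  1  1
The P-positions (g = 0) in 0..10 are 0, 1, 7, 8.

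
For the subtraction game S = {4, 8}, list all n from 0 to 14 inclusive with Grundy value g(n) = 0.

Grundy values for subtraction set {4, 8}:
g(0) = mex{} = 0
g(1) = mex{} = 0
g(2) = mex{} = 0
g(3) = mex{} = 0
g(4) = mex{0} = 1
g(5) = mex{0} = 1
g(6) = mex{0} = 1
g(7) = mex{0} = 1
g(8) = mex{0,1} = 2
g(9) = mex{0,1} = 2
g(10) = mex{0,1} = 2
g(11) = mex{0,1} = 2
g(12) = mex{1,2} = 0
g(13) = mex{1,2} = 0
g(14) = mex{1,2} = 0
The P-positions (g = 0) in 0..14 are 0, 1, 2, 3, 12, 13, 14.

0, 1, 2, 3, 12, 13, 14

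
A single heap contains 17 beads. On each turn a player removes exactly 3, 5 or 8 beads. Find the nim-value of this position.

2

Compute g(0), g(1), … for moves {3, 5, 8}:
k:     0  1  2  3  4  5  6  7  8  9 10 11 12 13 14 15 16 17
g(k):  0  0  0  1  1  1  2  2  2  3  3  0  0  0  1  1  1  2
So g(17) = 2.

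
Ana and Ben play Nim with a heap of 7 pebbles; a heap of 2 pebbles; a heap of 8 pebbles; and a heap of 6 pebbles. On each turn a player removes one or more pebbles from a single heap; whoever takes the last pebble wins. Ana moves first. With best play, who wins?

Ana wins

Compute the nim-sum pairwise:
7 ⊕ 2 = 5
5 ⊕ 8 = 13
13 ⊕ 6 = 11
The nim-sum is 11 ≠ 0, so this is an N-position: the player to move can win; Ana has a winning move.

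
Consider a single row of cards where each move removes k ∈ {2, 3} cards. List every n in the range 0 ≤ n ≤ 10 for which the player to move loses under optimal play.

0, 1, 5, 6, 10

Compute g(0), g(1), … for moves {2, 3}:
k:     0  1  2  3  4  5  6  7  8  9 10
g(k):  0  0  1  1  2  0  0  1  1  2  0
The P-positions (g = 0) in 0..10 are 0, 1, 5, 6, 10.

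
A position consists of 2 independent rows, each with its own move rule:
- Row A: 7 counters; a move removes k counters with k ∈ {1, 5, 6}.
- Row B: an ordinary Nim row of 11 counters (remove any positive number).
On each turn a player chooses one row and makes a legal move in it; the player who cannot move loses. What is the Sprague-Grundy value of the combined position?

8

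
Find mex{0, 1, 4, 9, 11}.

2

The values 0, 1 are all present; 2 is the first non-negative integer missing from the set.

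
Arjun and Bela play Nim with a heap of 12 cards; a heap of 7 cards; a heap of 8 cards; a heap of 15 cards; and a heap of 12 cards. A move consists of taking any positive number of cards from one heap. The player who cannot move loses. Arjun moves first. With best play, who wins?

Bitwise XOR of the heap sizes:
  1100  (12)
  0111  (7)
  1000  (8)
  1111  (15)
  1100  (12)
  ----
  0000  (0)
The nim-sum is 0, so this is a P-position: the player to move is in a losing position under optimal play; Arjun is about to move from it and so loses — Bela wins.

Bela wins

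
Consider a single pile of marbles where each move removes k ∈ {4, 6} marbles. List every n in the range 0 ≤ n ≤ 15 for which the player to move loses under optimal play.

0, 1, 2, 3, 10, 11, 12, 13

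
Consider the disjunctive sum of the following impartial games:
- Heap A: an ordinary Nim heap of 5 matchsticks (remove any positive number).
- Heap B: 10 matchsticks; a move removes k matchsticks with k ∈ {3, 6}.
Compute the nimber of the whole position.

Heap A is a plain Nim heap of size 5, so its Grundy value is 5.
Grundy values for heap B (subtraction set {3, 6}):
g(0) = mex{} = 0
g(1) = mex{} = 0
g(2) = mex{} = 0
g(3) = mex{0} = 1
g(4) = mex{0} = 1
g(5) = mex{0} = 1
g(6) = mex{0,1} = 2
g(7) = mex{0,1} = 2
g(8) = mex{0,1} = 2
g(9) = mex{1,2} = 0
g(10) = mex{1,2} = 0
So g(10) = 0.
The value of a disjunctive sum is the nim-sum of the parts.
Combined value = 5 XOR 0 = 5.

5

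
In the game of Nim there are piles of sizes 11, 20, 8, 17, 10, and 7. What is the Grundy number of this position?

Compute the nim-sum pairwise:
11 XOR 20 = 31
31 XOR 8 = 23
23 XOR 17 = 6
6 XOR 10 = 12
12 XOR 7 = 11

11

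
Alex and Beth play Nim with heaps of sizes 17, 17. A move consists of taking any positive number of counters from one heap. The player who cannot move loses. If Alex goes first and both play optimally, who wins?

Beth wins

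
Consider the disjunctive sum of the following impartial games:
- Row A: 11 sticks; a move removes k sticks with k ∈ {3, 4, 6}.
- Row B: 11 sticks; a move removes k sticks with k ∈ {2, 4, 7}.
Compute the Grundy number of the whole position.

1

For row A, compute g(0), g(1), … with moves {3, 4, 6}:
g(0) = mex{} = 0
g(1) = mex{} = 0
g(2) = mex{} = 0
g(3) = mex{0} = 1
g(4) = mex{0} = 1
g(5) = mex{0} = 1
g(6) = mex{0,1} = 2
g(7) = mex{0,1} = 2
g(8) = mex{0,1} = 2
g(9) = mex{1,2} = 0
g(10) = mex{1,2} = 0
g(11) = mex{1,2} = 0
So g(11) = 0.
For row B, compute g(0), g(1), … with moves {2, 4, 7}:
g(0) = mex{} = 0
g(1) = mex{} = 0
g(2) = mex{0} = 1
g(3) = mex{0} = 1
g(4) = mex{0,1} = 2
g(5) = mex{0,1} = 2
g(6) = mex{1,2} = 0
g(7) = mex{0,1,2} = 3
g(8) = mex{0,2} = 1
g(9) = mex{1,2,3} = 0
g(10) = mex{0,1} = 2
g(11) = mex{0,2,3} = 1
So g(11) = 1.
The value of a disjunctive sum is the nim-sum of the parts.
Combined value = 0 XOR 1 = 1.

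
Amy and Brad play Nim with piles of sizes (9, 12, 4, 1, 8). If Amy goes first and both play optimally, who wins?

Amy wins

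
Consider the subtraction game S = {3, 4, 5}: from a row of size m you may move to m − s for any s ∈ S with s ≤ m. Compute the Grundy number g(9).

Compute g(0), g(1), … for moves {3, 4, 5}:
g(0) = mex{} = 0
g(1) = mex{} = 0
g(2) = mex{} = 0
g(3) = mex{0} = 1
g(4) = mex{0} = 1
g(5) = mex{0} = 1
g(6) = mex{0,1} = 2
g(7) = mex{0,1} = 2
g(8) = mex{1} = 0
g(9) = mex{1,2} = 0
So g(9) = 0.

0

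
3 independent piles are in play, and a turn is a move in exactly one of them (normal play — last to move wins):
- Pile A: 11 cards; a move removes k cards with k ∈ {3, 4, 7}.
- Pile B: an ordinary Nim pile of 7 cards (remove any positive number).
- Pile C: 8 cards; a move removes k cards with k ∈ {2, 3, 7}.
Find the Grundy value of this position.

6

Grundy values for pile A (subtraction set {3, 4, 7}):
g(0) = mex{} = 0
g(1) = mex{} = 0
g(2) = mex{} = 0
g(3) = mex{0} = 1
g(4) = mex{0} = 1
g(5) = mex{0} = 1
g(6) = mex{0,1} = 2
g(7) = mex{0,1} = 2
g(8) = mex{0,1} = 2
g(9) = mex{0,1,2} = 3
g(10) = mex{1,2} = 0
g(11) = mex{1,2} = 0
So g(11) = 0.
Pile B is a plain Nim pile of size 7, so its Grundy value is 7.
For pile C, compute g(0), g(1), … with moves {2, 3, 7}:
g(0) = mex{} = 0
g(1) = mex{} = 0
g(2) = mex{0} = 1
g(3) = mex{0} = 1
g(4) = mex{0,1} = 2
g(5) = mex{1} = 0
g(6) = mex{1,2} = 0
g(7) = mex{0,2} = 1
g(8) = mex{0} = 1
So g(8) = 1.
By the Sprague-Grundy theorem, the Grundy value of a sum of independent games is the XOR of the component values.
Combined value = 0 ⊕ 7 ⊕ 1 = 6.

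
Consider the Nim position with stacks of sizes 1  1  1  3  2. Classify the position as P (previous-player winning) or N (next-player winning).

Compute the nim-sum pairwise:
1 ^ 1 = 0
0 ^ 1 = 1
1 ^ 3 = 2
2 ^ 2 = 0
The nim-sum is 0, so this is a P-position: the player to move is in a losing position under optimal play.

P-position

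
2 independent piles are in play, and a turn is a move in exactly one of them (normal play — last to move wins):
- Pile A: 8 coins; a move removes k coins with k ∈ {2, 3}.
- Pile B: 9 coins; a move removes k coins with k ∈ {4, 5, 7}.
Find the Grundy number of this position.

3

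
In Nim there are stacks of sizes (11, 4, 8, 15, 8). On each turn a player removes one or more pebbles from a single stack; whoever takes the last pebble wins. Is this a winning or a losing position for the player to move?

Losing position

Compute the nim-sum pairwise:
11 ^ 4 = 15
15 ^ 8 = 7
7 ^ 15 = 8
8 ^ 8 = 0
The nim-sum is 0, so this is a P-position: the player to move is in a losing position under optimal play.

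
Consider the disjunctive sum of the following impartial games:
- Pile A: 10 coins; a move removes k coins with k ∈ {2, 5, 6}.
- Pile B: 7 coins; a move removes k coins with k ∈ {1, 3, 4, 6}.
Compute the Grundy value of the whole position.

1

Grundy values for pile A (subtraction set {2, 5, 6}):
g(0) = mex{} = 0
g(1) = mex{} = 0
g(2) = mex{0} = 1
g(3) = mex{0} = 1
g(4) = mex{1} = 0
g(5) = mex{0,1} = 2
g(6) = mex{0} = 1
g(7) = mex{0,1,2} = 3
g(8) = mex{1} = 0
g(9) = mex{0,1,3} = 2
g(10) = mex{0,2} = 1
So g(10) = 1.
Build the Grundy sequence for pile B with g(k) = mex{g(k−s) : s ∈ {1, 3, 4, 6}, s ≤ k}:
g(0) = mex{} = 0
g(1) = mex{0} = 1
g(2) = mex{1} = 0
g(3) = mex{0} = 1
g(4) = mex{0,1} = 2
g(5) = mex{0,1,2} = 3
g(6) = mex{0,1,3} = 2
g(7) = mex{1,2} = 0
So g(7) = 0.
The value of a disjunctive sum is the nim-sum of the parts.
Combined value = 1 ⊕ 0 = 1.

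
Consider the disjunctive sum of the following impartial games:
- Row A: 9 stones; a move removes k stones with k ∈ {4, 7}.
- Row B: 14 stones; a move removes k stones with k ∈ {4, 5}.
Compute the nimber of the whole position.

3

For row A, compute g(0), g(1), … with moves {4, 7}:
g(0) = mex{} = 0
g(1) = mex{} = 0
g(2) = mex{} = 0
g(3) = mex{} = 0
g(4) = mex{0} = 1
g(5) = mex{0} = 1
g(6) = mex{0} = 1
g(7) = mex{0} = 1
g(8) = mex{0,1} = 2
g(9) = mex{0,1} = 2
So g(9) = 2.
For row B, compute g(0), g(1), … with moves {4, 5}:
k:     0  1  2  3  4  5  6  7  8  9 10 11 12 13 14
g(k):  0  0  0  0  1  1  1  1  2  0  0  0  0  1  1
So g(14) = 1.
The value of a disjunctive sum is the nim-sum of the parts.
Combined value = 2 XOR 1 = 3.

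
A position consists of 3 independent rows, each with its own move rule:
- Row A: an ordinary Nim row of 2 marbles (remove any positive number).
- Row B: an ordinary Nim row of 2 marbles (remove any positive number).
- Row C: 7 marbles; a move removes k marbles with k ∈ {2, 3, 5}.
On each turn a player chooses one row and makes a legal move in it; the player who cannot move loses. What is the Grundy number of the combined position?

0

Row A is a plain Nim row of size 2, so its Grundy value is 2.
Row B is a plain Nim row of size 2, so its Grundy value is 2.
Build the Grundy sequence for row C with g(k) = mex{g(k−s) : s ∈ {2, 3, 5}, s ≤ k}:
g(0) = mex{} = 0
g(1) = mex{} = 0
g(2) = mex{0} = 1
g(3) = mex{0} = 1
g(4) = mex{0,1} = 2
g(5) = mex{0,1} = 2
g(6) = mex{0,1,2} = 3
g(7) = mex{1,2} = 0
So g(7) = 0.
The value of a disjunctive sum is the nim-sum of the parts.
Combined value = 2 XOR 2 XOR 0 = 0.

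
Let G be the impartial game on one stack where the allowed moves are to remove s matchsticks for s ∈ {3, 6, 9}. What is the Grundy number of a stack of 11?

Compute g(0), g(1), … for moves {3, 6, 9}:
k:     0  1  2  3  4  5  6  7  8  9 10 11
g(k):  0  0  0  1  1  1  2  2  2  3  3  3
So g(11) = 3.

3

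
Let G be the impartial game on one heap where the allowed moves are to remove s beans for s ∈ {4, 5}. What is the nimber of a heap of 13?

Grundy values for subtraction set {4, 5}:
g(0) = mex{} = 0
g(1) = mex{} = 0
g(2) = mex{} = 0
g(3) = mex{} = 0
g(4) = mex{0} = 1
g(5) = mex{0} = 1
g(6) = mex{0} = 1
g(7) = mex{0} = 1
g(8) = mex{0,1} = 2
g(9) = mex{1} = 0
g(10) = mex{1} = 0
g(11) = mex{1} = 0
g(12) = mex{1,2} = 0
g(13) = mex{0,2} = 1
So g(13) = 1.

1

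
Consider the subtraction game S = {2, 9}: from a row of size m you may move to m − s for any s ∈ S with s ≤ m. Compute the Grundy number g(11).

0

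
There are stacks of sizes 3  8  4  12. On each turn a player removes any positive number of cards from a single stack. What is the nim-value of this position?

3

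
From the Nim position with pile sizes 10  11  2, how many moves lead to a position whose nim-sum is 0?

Nim-sum: 10 ⊕ 11 ⊕ 2 = 3.
The overall nim-sum is X = 3. A pile of size p has a winning move iff p XOR X < p (reduce it to p XOR X).
  10: 10 XOR 3 = 9 < 10 — winning move (to 9).
  11: 11 XOR 3 = 8 < 11 — winning move (to 8).
  2: 2 XOR 3 = 1 < 2 — winning move (to 1).
That gives 3 winning moves.

3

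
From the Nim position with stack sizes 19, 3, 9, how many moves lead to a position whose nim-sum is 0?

1

Nim-sum: 19 ^ 3 ^ 9 = 25.
The overall nim-sum is X = 25. A stack of size p has a winning move iff p XOR X < p (reduce it to p XOR X).
  19: 19 XOR 25 = 10 < 19 — winning move (to 10).
  3: 3 XOR 25 = 26 ≥ 3 — no move.
  9: 9 XOR 25 = 16 ≥ 9 — no move.
That gives 1 winning move.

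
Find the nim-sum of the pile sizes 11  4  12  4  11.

12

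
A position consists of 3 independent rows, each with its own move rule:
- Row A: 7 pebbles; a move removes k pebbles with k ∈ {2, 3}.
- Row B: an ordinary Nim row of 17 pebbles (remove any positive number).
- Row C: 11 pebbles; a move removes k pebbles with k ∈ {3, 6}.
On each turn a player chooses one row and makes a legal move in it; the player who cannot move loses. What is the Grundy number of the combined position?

16

Build the Grundy sequence for row A with g(k) = mex{g(k−s) : s ∈ {2, 3}, s ≤ k}:
k:     0  1  2  3  4  5  6  7
g(k):  0  0  1  1  2  0  0  1
So g(7) = 1.
Row B is a plain Nim row of size 17, so its Grundy value is 17.
For row C, compute g(0), g(1), … with moves {3, 6}:
g(0) = mex{} = 0
g(1) = mex{} = 0
g(2) = mex{} = 0
g(3) = mex{0} = 1
g(4) = mex{0} = 1
g(5) = mex{0} = 1
g(6) = mex{0,1} = 2
g(7) = mex{0,1} = 2
g(8) = mex{0,1} = 2
g(9) = mex{1,2} = 0
g(10) = mex{1,2} = 0
g(11) = mex{1,2} = 0
So g(11) = 0.
The value of a disjunctive sum is the nim-sum of the parts.
Combined value = 1 XOR 17 XOR 0 = 16.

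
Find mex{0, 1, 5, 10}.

2

The values 0, 1 are all present; 2 is the first non-negative integer missing from the set.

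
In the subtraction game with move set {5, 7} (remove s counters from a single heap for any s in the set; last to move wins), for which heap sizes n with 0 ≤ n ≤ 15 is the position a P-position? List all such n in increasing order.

0, 1, 2, 3, 4, 12, 13, 14, 15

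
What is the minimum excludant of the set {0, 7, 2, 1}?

The values 0, 1, 2 are all present; 3 is the first non-negative integer missing from the set.

3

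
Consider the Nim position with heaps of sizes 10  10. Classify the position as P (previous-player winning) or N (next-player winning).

P-position

Write each in binary and XOR column by column:
  1010  (10)
  1010  (10)
  ----
  0000  (0)
The nim-sum is 0, so this is a P-position: the player to move is in a losing position under optimal play.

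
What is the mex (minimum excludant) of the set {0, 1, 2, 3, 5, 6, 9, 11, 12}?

The values 0, 1, 2, 3 are all present; 4 is the first non-negative integer missing from the set.

4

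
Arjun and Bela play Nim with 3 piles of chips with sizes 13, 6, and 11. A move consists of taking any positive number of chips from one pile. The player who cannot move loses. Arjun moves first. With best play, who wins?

Compute the nim-sum pairwise:
13 ⊕ 6 = 11
11 ⊕ 11 = 0
The nim-sum is 0, so this is a P-position: the player to move is in a losing position under optimal play; Arjun is about to move from it and so loses — Bela wins.

Bela wins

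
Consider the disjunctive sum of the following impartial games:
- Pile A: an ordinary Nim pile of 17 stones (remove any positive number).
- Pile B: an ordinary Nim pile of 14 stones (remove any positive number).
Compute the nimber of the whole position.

31

Pile A is a plain Nim pile of size 17, so its Grundy value is 17.
Pile B is a plain Nim pile of size 14, so its Grundy value is 14.
By the Sprague-Grundy theorem, the Grundy value of a sum of independent games is the XOR of the component values.
Combined value = 17 ⊕ 14 = 31.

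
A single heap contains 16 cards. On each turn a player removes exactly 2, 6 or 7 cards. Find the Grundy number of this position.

Build the Grundy sequence with g(k) = mex{g(k−s) : s ∈ {2, 6, 7}, s ≤ k}:
k:     0  1  2  3  4  5  6  7  8  9 10 11 12 13 14 15 16
g(k):  0  0  1  1  0  0  1  1  2  0  3  1  2  0  0  1  1
So g(16) = 1.

1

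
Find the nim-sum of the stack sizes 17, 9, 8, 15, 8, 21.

2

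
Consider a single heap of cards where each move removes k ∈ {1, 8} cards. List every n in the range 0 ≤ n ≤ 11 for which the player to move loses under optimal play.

0, 2, 4, 6, 9, 11

Build the Grundy sequence with g(k) = mex{g(k−s) : s ∈ {1, 8}, s ≤ k}:
k:     0  1  2  3  4  5  6  7  8  9 10 11
g(k):  0  1  0  1  0  1  0  1  2  0  1  0
The P-positions (g = 0) in 0..11 are 0, 2, 4, 6, 9, 11.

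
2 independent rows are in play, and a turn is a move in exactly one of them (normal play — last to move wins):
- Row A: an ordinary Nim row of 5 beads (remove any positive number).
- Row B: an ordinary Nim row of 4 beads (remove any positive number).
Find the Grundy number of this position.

1

Row A is a plain Nim row of size 5, so its Grundy value is 5.
Row B is a plain Nim row of size 4, so its Grundy value is 4.
The value of a disjunctive sum is the nim-sum of the parts.
Combined value = 5 XOR 4 = 1.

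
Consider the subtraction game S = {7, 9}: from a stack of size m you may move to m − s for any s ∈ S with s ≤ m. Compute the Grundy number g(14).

Compute g(0), g(1), … for moves {7, 9}:
k:     0  1  2  3  4  5  6  7  8  9 10 11 12 13 14
g(k):  0  0  0  0  0  0  0  1  1  1  1  1  1  1  2
So g(14) = 2.

2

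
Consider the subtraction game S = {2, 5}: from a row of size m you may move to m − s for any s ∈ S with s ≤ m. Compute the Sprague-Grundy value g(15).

Grundy values for subtraction set {2, 5}:
k:     0  1  2  3  4  5  6  7  8  9 10 11 12 13 14 15
g(k):  0  0  1  1  0  2  1  0  0  1  1  0  2  1  0  0
So g(15) = 0.

0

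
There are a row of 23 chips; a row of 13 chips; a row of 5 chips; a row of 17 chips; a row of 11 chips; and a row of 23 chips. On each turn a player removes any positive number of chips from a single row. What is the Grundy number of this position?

18

Compute the nim-sum pairwise:
23 ⊕ 13 = 26
26 ⊕ 5 = 31
31 ⊕ 17 = 14
14 ⊕ 11 = 5
5 ⊕ 23 = 18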